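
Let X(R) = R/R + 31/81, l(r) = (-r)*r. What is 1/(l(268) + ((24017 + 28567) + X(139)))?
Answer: -81/1558328 ≈ -5.1979e-5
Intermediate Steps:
l(r) = -r²
X(R) = 112/81 (X(R) = 1 + 31*(1/81) = 1 + 31/81 = 112/81)
1/(l(268) + ((24017 + 28567) + X(139))) = 1/(-1*268² + ((24017 + 28567) + 112/81)) = 1/(-1*71824 + (52584 + 112/81)) = 1/(-71824 + 4259416/81) = 1/(-1558328/81) = -81/1558328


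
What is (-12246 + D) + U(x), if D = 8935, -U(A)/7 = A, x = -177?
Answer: -2072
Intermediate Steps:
U(A) = -7*A
(-12246 + D) + U(x) = (-12246 + 8935) - 7*(-177) = -3311 + 1239 = -2072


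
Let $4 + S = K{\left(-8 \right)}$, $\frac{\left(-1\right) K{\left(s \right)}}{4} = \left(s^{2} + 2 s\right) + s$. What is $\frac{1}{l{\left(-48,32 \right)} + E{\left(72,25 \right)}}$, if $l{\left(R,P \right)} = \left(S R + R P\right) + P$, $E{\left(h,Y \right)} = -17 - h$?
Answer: $\frac{1}{6279} \approx 0.00015926$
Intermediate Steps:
$K{\left(s \right)} = - 12 s - 4 s^{2}$ ($K{\left(s \right)} = - 4 \left(\left(s^{2} + 2 s\right) + s\right) = - 4 \left(s^{2} + 3 s\right) = - 12 s - 4 s^{2}$)
$S = -164$ ($S = -4 - - 32 \left(3 - 8\right) = -4 - \left(-32\right) \left(-5\right) = -4 - 160 = -164$)
$l{\left(R,P \right)} = P - 164 R + P R$ ($l{\left(R,P \right)} = \left(- 164 R + R P\right) + P = \left(- 164 R + P R\right) + P = P - 164 R + P R$)
$\frac{1}{l{\left(-48,32 \right)} + E{\left(72,25 \right)}} = \frac{1}{\left(32 - -7872 + 32 \left(-48\right)\right) - 89} = \frac{1}{\left(32 + 7872 - 1536\right) - 89} = \frac{1}{6368 - 89} = \frac{1}{6279}$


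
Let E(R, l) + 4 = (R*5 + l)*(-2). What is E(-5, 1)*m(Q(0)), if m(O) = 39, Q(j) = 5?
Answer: 1716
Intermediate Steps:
E(R, l) = -4 - 10*R - 2*l (E(R, l) = -4 + (R*5 + l)*(-2) = -4 + (5*R + l)*(-2) = -4 + (l + 5*R)*(-2) = -4 + (-10*R - 2*l) = -4 - 10*R - 2*l)
E(-5, 1)*m(Q(0)) = (-4 - 10*(-5) - 2*1)*39 = (-4 + 50 - 2)*39 = 44*39 = 1716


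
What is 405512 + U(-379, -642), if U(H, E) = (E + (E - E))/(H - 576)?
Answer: 387264602/955 ≈ 4.0551e+5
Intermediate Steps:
U(H, E) = E/(-576 + H) (U(H, E) = (E + 0)/(-576 + H) = E/(-576 + H))
405512 + U(-379, -642) = 405512 - 642/(-576 - 379) = 405512 - 642/(-955) = 405512 - 642*(-1/955) = 405512 + 642/955 = 387264602/955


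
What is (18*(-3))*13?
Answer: -702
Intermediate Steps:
(18*(-3))*13 = -54*13 = -702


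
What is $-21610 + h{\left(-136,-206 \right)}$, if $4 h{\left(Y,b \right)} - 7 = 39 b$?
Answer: $- \frac{94467}{4} \approx -23617.0$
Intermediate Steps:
$h{\left(Y,b \right)} = \frac{7}{4} + \frac{39 b}{4}$
$-21610 + h{\left(-136,-206 \right)} = -21610 + \left(\frac{7}{4} + \frac{39}{4} \left(-206\right)\right) = -21610 + \left(\frac{7}{4} - \frac{4017}{2}\right) = -21610 - \frac{8027}{4} = - \frac{94467}{4}$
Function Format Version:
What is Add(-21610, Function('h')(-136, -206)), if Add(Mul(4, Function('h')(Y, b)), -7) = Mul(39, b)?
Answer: Rational(-94467, 4) ≈ -23617.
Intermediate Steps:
Function('h')(Y, b) = Add(Rational(7, 4), Mul(Rational(39, 4), b)) (Function('h')(Y, b) = Add(Rational(7, 4), Mul(Rational(1, 4), Mul(39, b))) = Add(Rational(7, 4), Mul(Rational(39, 4), b)))
Add(-21610, Function('h')(-136, -206)) = Add(-21610, Add(Rational(7, 4), Mul(Rational(39, 4), -206))) = Add(-21610, Add(Rational(7, 4), Rational(-4017, 2))) = Add(-21610, Rational(-8027, 4)) = Rational(-94467, 4)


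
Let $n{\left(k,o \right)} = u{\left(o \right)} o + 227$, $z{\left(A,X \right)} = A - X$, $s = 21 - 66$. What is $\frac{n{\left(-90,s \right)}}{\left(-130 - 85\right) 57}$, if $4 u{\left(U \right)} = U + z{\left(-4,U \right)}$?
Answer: $- \frac{272}{12255} \approx -0.022195$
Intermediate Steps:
$s = -45$ ($s = 21 - 66 = -45$)
$u{\left(U \right)} = -1$ ($u{\left(U \right)} = \frac{U - \left(4 + U\right)}{4} = \frac{1}{4} \left(-4\right) = -1$)
$n{\left(k,o \right)} = 227 - o$ ($n{\left(k,o \right)} = - o + 227 = 227 - o$)
$\frac{n{\left(-90,s \right)}}{\left(-130 - 85\right) 57} = \frac{227 - -45}{\left(-130 - 85\right) 57} = \frac{227 + 45}{\left(-215\right) 57} = \frac{272}{-12255} = 272 \left(- \frac{1}{12255}\right) = - \frac{272}{12255}$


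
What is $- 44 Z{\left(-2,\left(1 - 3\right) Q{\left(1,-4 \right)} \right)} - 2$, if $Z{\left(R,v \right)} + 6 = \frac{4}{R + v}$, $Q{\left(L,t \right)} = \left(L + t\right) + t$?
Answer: $\frac{742}{3} \approx 247.33$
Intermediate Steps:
$Q{\left(L,t \right)} = L + 2 t$
$Z{\left(R,v \right)} = -6 + \frac{4}{R + v}$
$- 44 Z{\left(-2,\left(1 - 3\right) Q{\left(1,-4 \right)} \right)} - 2 = - 44 \frac{2 \left(2 - -6 - 3 \left(1 - 3\right) \left(1 + 2 \left(-4\right)\right)\right)}{-2 + \left(1 - 3\right) \left(1 + 2 \left(-4\right)\right)} - 2 = - 44 \frac{2 \left(2 + 6 - 3 \left(- 2 \left(1 - 8\right)\right)\right)}{-2 - 2 \left(1 - 8\right)} - 2 = - 44 \frac{2 \left(2 + 6 - 3 \left(\left(-2\right) \left(-7\right)\right)\right)}{-2 - -14} - 2 = - 44 \frac{2 \left(2 + 6 - 42\right)}{-2 + 14} - 2 = - 44 \frac{2 \left(2 + 6 - 42\right)}{12} - 2 = - 44 \cdot 2 \cdot \frac{1}{12} \left(-34\right) - 2 = \left(-44\right) \left(- \frac{17}{3}\right) - 2 = \frac{748}{3} - 2 = \frac{742}{3}$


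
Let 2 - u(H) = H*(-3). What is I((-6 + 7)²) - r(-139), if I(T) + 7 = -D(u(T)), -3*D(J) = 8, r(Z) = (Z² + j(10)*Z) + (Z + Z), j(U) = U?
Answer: -52972/3 ≈ -17657.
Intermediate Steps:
r(Z) = Z² + 12*Z (r(Z) = (Z² + 10*Z) + (Z + Z) = (Z² + 10*Z) + 2*Z = Z² + 12*Z)
u(H) = 2 + 3*H (u(H) = 2 - H*(-3) = 2 - (-3)*H = 2 + 3*H)
D(J) = -8/3 (D(J) = -⅓*8 = -8/3)
I(T) = -13/3 (I(T) = -7 - 1*(-8/3) = -7 + 8/3 = -13/3)
I((-6 + 7)²) - r(-139) = -13/3 - (-139)*(12 - 139) = -13/3 - (-139)*(-127) = -13/3 - 1*17653 = -13/3 - 17653 = -52972/3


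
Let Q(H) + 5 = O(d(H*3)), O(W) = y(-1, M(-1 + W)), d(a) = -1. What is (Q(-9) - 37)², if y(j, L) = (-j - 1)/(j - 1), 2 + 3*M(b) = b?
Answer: 1764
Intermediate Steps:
M(b) = -⅔ + b/3
y(j, L) = (-1 - j)/(-1 + j)
O(W) = 0 (O(W) = (-1 - 1*(-1))/(-1 - 1) = (-1 + 1)/(-2) = -½*0 = 0)
Q(H) = -5 (Q(H) = -5 + 0 = -5)
(Q(-9) - 37)² = (-5 - 37)² = (-42)² = 1764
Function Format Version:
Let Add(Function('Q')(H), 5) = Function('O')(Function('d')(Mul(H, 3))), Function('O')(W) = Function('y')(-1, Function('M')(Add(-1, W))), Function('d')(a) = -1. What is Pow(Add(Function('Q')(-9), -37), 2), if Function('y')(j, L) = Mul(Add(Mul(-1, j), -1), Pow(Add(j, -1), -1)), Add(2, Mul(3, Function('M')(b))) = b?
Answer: 1764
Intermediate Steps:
Function('M')(b) = Add(Rational(-2, 3), Mul(Rational(1, 3), b))
Function('y')(j, L) = Mul(Pow(Add(-1, j), -1), Add(-1, Mul(-1, j))) (Function('y')(j, L) = Mul(Add(-1, Mul(-1, j)), Pow(Add(-1, j), -1)) = Mul(Pow(Add(-1, j), -1), Add(-1, Mul(-1, j))))
Function('O')(W) = 0 (Function('O')(W) = Mul(Pow(Add(-1, -1), -1), Add(-1, Mul(-1, -1))) = Mul(Pow(-2, -1), Add(-1, 1)) = Mul(Rational(-1, 2), 0) = 0)
Function('Q')(H) = -5 (Function('Q')(H) = Add(-5, 0) = -5)
Pow(Add(Function('Q')(-9), -37), 2) = Pow(Add(-5, -37), 2) = Pow(-42, 2) = 1764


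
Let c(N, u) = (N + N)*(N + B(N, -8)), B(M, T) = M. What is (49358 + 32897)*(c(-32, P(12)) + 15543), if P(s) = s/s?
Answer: 1615405945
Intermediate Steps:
P(s) = 1
c(N, u) = 4*N**2 (c(N, u) = (N + N)*(N + N) = (2*N)*(2*N) = 4*N**2)
(49358 + 32897)*(c(-32, P(12)) + 15543) = (49358 + 32897)*(4*(-32)**2 + 15543) = 82255*(4*1024 + 15543) = 82255*(4096 + 15543) = 82255*19639 = 1615405945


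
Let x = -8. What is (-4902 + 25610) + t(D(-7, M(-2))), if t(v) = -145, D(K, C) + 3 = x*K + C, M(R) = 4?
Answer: 20563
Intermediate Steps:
D(K, C) = -3 + C - 8*K (D(K, C) = -3 + (-8*K + C) = -3 + (C - 8*K) = -3 + C - 8*K)
(-4902 + 25610) + t(D(-7, M(-2))) = (-4902 + 25610) - 145 = 20708 - 145 = 20563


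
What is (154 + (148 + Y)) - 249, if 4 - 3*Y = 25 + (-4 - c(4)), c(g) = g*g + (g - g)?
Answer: 158/3 ≈ 52.667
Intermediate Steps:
c(g) = g² (c(g) = g² + 0 = g²)
Y = -⅓ (Y = 4/3 - (25 + (-4 - 1*4²))/3 = 4/3 - (25 + (-4 - 1*16))/3 = 4/3 - (25 + (-4 - 16))/3 = 4/3 - (25 - 20)/3 = 4/3 - ⅓*5 = 4/3 - 5/3 = -⅓ ≈ -0.33333)
(154 + (148 + Y)) - 249 = (154 + (148 - ⅓)) - 249 = (154 + 443/3) - 249 = 905/3 - 249 = 158/3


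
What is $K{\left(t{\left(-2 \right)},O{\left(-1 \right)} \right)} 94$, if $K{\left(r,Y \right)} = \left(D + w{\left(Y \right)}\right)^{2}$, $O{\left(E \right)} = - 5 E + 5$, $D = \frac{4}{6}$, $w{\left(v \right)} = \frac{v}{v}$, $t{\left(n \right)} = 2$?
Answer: $\frac{2350}{9} \approx 261.11$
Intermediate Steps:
$w{\left(v \right)} = 1$
$D = \frac{2}{3}$ ($D = 4 \cdot \frac{1}{6} = \frac{2}{3} \approx 0.66667$)
$O{\left(E \right)} = 5 - 5 E$
$K{\left(r,Y \right)} = \frac{25}{9}$ ($K{\left(r,Y \right)} = \left(\frac{2}{3} + 1\right)^{2} = \left(\frac{5}{3}\right)^{2} = \frac{25}{9}$)
$K{\left(t{\left(-2 \right)},O{\left(-1 \right)} \right)} 94 = \frac{25}{9} \cdot 94 = \frac{2350}{9}$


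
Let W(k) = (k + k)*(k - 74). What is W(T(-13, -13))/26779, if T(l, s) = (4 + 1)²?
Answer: -2450/26779 ≈ -0.091490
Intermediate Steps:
T(l, s) = 25 (T(l, s) = 5² = 25)
W(k) = 2*k*(-74 + k) (W(k) = (2*k)*(-74 + k) = 2*k*(-74 + k))
W(T(-13, -13))/26779 = (2*25*(-74 + 25))/26779 = (2*25*(-49))*(1/26779) = -2450*1/26779 = -2450/26779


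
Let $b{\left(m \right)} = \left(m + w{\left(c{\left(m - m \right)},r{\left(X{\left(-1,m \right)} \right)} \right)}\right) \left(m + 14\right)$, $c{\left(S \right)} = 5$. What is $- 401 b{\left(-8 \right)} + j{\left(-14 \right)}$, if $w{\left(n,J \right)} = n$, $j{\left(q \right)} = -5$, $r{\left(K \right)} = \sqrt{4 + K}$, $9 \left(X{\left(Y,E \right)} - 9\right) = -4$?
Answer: $7213$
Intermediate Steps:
$X{\left(Y,E \right)} = \frac{77}{9}$ ($X{\left(Y,E \right)} = 9 + \frac{1}{9} \left(-4\right) = 9 - \frac{4}{9} = \frac{77}{9}$)
$b{\left(m \right)} = \left(5 + m\right) \left(14 + m\right)$ ($b{\left(m \right)} = \left(m + 5\right) \left(m + 14\right) = \left(5 + m\right) \left(14 + m\right)$)
$- 401 b{\left(-8 \right)} + j{\left(-14 \right)} = - 401 \left(70 + \left(-8\right)^{2} + 19 \left(-8\right)\right) - 5 = - 401 \left(70 + 64 - 152\right) - 5 = \left(-401\right) \left(-18\right) - 5 = 7218 - 5 = 7213$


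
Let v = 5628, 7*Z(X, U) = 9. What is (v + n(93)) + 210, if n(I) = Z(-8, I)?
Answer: 40875/7 ≈ 5839.3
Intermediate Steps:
Z(X, U) = 9/7 (Z(X, U) = (1/7)*9 = 9/7)
n(I) = 9/7
(v + n(93)) + 210 = (5628 + 9/7) + 210 = 39405/7 + 210 = 40875/7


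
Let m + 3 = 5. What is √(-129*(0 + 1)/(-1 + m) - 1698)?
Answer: 3*I*√203 ≈ 42.743*I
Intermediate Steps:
m = 2 (m = -3 + 5 = 2)
√(-129*(0 + 1)/(-1 + m) - 1698) = √(-129*(0 + 1)/(-1 + 2) - 1698) = √(-129/1 - 1698) = √(-129 - 1698) = √(-1827) = 3*I*√203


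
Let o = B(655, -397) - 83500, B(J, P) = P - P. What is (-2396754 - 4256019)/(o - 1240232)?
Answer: 2217591/441244 ≈ 5.0258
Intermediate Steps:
B(J, P) = 0
o = -83500 (o = 0 - 83500 = -83500)
(-2396754 - 4256019)/(o - 1240232) = (-2396754 - 4256019)/(-83500 - 1240232) = -6652773/(-1323732) = -6652773*(-1/1323732) = 2217591/441244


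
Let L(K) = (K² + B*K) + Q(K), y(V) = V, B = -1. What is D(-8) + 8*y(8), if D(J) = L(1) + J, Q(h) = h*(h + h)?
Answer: 58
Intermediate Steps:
Q(h) = 2*h² (Q(h) = h*(2*h) = 2*h²)
L(K) = -K + 3*K² (L(K) = (K² - K) + 2*K² = -K + 3*K²)
D(J) = 2 + J (D(J) = 1*(-1 + 3*1) + J = 1*(-1 + 3) + J = 1*2 + J = 2 + J)
D(-8) + 8*y(8) = (2 - 8) + 8*8 = -6 + 64 = 58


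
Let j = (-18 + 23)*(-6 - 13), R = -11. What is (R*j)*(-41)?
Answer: -42845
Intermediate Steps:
j = -95 (j = 5*(-19) = -95)
(R*j)*(-41) = -11*(-95)*(-41) = 1045*(-41) = -42845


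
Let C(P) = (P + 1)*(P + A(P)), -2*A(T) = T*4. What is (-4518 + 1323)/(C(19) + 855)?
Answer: -639/95 ≈ -6.7263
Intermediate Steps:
A(T) = -2*T (A(T) = -T*4/2 = -2*T)
C(P) = -P*(1 + P) (C(P) = (P + 1)*(P - 2*P) = (1 + P)*(-P) = -P*(1 + P))
(-4518 + 1323)/(C(19) + 855) = (-4518 + 1323)/(19*(-1 - 1*19) + 855) = -3195/(19*(-1 - 19) + 855) = -3195/(19*(-20) + 855) = -3195/(-380 + 855) = -3195/475 = -3195*1/475 = -639/95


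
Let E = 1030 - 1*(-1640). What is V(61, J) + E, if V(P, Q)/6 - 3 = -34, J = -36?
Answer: 2484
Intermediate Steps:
V(P, Q) = -186 (V(P, Q) = 18 + 6*(-34) = 18 - 204 = -186)
E = 2670 (E = 1030 + 1640 = 2670)
V(61, J) + E = -186 + 2670 = 2484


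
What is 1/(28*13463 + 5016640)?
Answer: 1/5393604 ≈ 1.8540e-7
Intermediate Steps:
1/(28*13463 + 5016640) = 1/(376964 + 5016640) = 1/5393604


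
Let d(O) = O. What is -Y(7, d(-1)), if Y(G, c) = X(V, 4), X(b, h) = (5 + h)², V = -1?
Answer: -81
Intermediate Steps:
Y(G, c) = 81 (Y(G, c) = (5 + 4)² = 9² = 81)
-Y(7, d(-1)) = -1*81 = -81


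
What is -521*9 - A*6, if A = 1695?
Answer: -14859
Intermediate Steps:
-521*9 - A*6 = -521*9 - 1695*6 = -4689 - 1*10170 = -4689 - 10170 = -14859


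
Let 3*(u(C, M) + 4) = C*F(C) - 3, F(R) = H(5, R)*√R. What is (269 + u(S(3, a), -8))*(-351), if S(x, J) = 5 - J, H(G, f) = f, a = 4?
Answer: -92781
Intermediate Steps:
F(R) = R^(3/2) (F(R) = R*√R = R^(3/2))
u(C, M) = -5 + C^(5/2)/3 (u(C, M) = -4 + (C*C^(3/2) - 3)/3 = -4 + (C^(5/2) - 3)/3 = -4 + (-3 + C^(5/2))/3 = -4 + (-1 + C^(5/2)/3) = -5 + C^(5/2)/3)
(269 + u(S(3, a), -8))*(-351) = (269 + (-5 + (5 - 1*4)^(5/2)/3))*(-351) = (269 + (-5 + (5 - 4)^(5/2)/3))*(-351) = (269 + (-5 + 1^(5/2)/3))*(-351) = (269 + (-5 + (⅓)*1))*(-351) = (269 + (-5 + ⅓))*(-351) = (269 - 14/3)*(-351) = (793/3)*(-351) = -92781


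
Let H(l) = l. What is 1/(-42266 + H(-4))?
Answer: -1/42270 ≈ -2.3657e-5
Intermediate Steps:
1/(-42266 + H(-4)) = 1/(-42266 - 4) = 1/(-42270) = -1/42270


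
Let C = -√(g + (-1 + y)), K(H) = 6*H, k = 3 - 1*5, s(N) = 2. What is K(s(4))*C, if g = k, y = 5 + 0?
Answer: -12*√2 ≈ -16.971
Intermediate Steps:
y = 5
k = -2 (k = 3 - 5 = -2)
g = -2
C = -√2 (C = -√(-2 + (-1 + 5)) = -√(-2 + 4) = -√2 ≈ -1.4142)
K(s(4))*C = (6*2)*(-√2) = 12*(-√2) = -12*√2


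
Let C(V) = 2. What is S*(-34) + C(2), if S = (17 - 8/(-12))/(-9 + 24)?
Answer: -1712/45 ≈ -38.044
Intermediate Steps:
S = 53/45 (S = (17 - 8*(-1/12))/15 = (17 + 2/3)*(1/15) = (53/3)*(1/15) = 53/45 ≈ 1.1778)
S*(-34) + C(2) = (53/45)*(-34) + 2 = -1802/45 + 2 = -1712/45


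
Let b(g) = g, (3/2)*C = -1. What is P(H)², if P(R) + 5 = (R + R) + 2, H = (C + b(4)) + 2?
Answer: 529/9 ≈ 58.778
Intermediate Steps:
C = -⅔ (C = (⅔)*(-1) = -⅔ ≈ -0.66667)
H = 16/3 (H = (-⅔ + 4) + 2 = 10/3 + 2 = 16/3 ≈ 5.3333)
P(R) = -3 + 2*R (P(R) = -5 + ((R + R) + 2) = -5 + (2*R + 2) = -5 + (2 + 2*R) = -3 + 2*R)
P(H)² = (-3 + 2*(16/3))² = (-3 + 32/3)² = (23/3)² = 529/9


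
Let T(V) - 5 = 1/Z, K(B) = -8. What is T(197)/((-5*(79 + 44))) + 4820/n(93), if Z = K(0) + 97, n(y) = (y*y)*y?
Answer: -31640174/14675493465 ≈ -0.0021560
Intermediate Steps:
n(y) = y**3 (n(y) = y**2*y = y**3)
Z = 89 (Z = -8 + 97 = 89)
T(V) = 446/89 (T(V) = 5 + 1/89 = 446/89)
T(197)/((-5*(79 + 44))) + 4820/n(93) = 446/(89*((-5*(79 + 44)))) + 4820/(93**3) = 446/(89*((-5*123))) + 4820/804357 = (446/89)/(-615) + 4820*(1/804357) = (446/89)*(-1/615) + 4820/804357 = -446/54735 + 4820/804357 = -31640174/14675493465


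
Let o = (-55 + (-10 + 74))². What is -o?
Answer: -81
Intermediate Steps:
o = 81 (o = (-55 + 64)² = 9² = 81)
-o = -1*81 = -81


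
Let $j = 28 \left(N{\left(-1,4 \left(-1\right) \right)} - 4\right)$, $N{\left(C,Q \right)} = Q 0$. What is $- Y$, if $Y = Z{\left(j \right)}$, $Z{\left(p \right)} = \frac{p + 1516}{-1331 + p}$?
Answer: $\frac{36}{37} \approx 0.97297$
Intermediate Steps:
$N{\left(C,Q \right)} = 0$
$j = -112$ ($j = 28 \left(0 - 4\right) = 28 \left(-4\right) = -112$)
$Z{\left(p \right)} = \frac{1516 + p}{-1331 + p}$
$Y = - \frac{36}{37}$ ($Y = \frac{1516 - 112}{-1331 - 112} = \frac{1}{-1443} \cdot 1404 = \left(- \frac{1}{1443}\right) 1404 = - \frac{36}{37} \approx -0.97297$)
$- Y = \left(-1\right) \left(- \frac{36}{37}\right) = \frac{36}{37}$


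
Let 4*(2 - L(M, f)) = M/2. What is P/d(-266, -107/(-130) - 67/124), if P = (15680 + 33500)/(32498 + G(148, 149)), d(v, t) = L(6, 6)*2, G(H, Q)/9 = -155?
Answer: 19672/31103 ≈ 0.63248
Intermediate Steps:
L(M, f) = 2 - M/8 (L(M, f) = 2 - M/(4*2) = 2 - M/8)
G(H, Q) = -1395 (G(H, Q) = 9*(-155) = -1395)
d(v, t) = 5/2 (d(v, t) = (2 - ⅛*6)*2 = (2 - ¾)*2 = (5/4)*2 = 5/2)
P = 49180/31103 (P = (15680 + 33500)/(32498 - 1395) = 49180/31103 ≈ 1.5812)
P/d(-266, -107/(-130) - 67/124) = 49180/(31103*(5/2)) = (49180/31103)*(⅖) = 19672/31103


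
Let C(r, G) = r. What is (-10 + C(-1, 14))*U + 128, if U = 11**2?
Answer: -1203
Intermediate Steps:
U = 121
(-10 + C(-1, 14))*U + 128 = (-10 - 1)*121 + 128 = -11*121 + 128 = -1331 + 128 = -1203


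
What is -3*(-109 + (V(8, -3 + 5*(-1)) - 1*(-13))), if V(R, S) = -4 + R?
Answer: 276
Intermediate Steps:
-3*(-109 + (V(8, -3 + 5*(-1)) - 1*(-13))) = -3*(-109 + ((-4 + 8) - 1*(-13))) = -3*(-109 + (4 + 13)) = -3*(-109 + 17) = -3*(-92) = 276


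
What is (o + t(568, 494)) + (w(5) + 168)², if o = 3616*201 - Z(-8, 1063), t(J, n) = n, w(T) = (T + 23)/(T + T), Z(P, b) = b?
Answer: 18885491/25 ≈ 7.5542e+5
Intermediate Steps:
w(T) = (23 + T)/(2*T) (w(T) = (23 + T)/((2*T)) = (23 + T)*(1/(2*T)) = (23 + T)/(2*T))
o = 725753 (o = 3616*201 - 1*1063 = 726816 - 1063 = 725753)
(o + t(568, 494)) + (w(5) + 168)² = (725753 + 494) + ((½)*(23 + 5)/5 + 168)² = 726247 + ((½)*(⅕)*28 + 168)² = 726247 + (14/5 + 168)² = 726247 + (854/5)² = 726247 + 729316/25 = 18885491/25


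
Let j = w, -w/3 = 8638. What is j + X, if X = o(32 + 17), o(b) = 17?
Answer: -25897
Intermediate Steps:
w = -25914 (w = -3*8638 = -25914)
X = 17
j = -25914
j + X = -25914 + 17 = -25897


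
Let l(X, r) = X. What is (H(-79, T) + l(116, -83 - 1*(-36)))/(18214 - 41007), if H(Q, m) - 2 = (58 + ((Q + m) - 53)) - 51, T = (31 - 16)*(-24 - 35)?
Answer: 892/22793 ≈ 0.039135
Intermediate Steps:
T = -885 (T = 15*(-59) = -885)
H(Q, m) = -44 + Q + m (H(Q, m) = 2 + ((58 + ((Q + m) - 53)) - 51) = 2 + ((58 + (-53 + Q + m)) - 51) = 2 + ((5 + Q + m) - 51) = 2 + (-46 + Q + m) = -44 + Q + m)
(H(-79, T) + l(116, -83 - 1*(-36)))/(18214 - 41007) = ((-44 - 79 - 885) + 116)/(18214 - 41007) = (-1008 + 116)/(-22793) = -892*(-1/22793) = 892/22793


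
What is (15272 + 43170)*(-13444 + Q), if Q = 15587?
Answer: 125241206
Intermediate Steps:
(15272 + 43170)*(-13444 + Q) = (15272 + 43170)*(-13444 + 15587) = 58442*2143 = 125241206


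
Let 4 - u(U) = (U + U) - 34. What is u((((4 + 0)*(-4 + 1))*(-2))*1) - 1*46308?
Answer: -46318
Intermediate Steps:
u(U) = 38 - 2*U (u(U) = 4 - ((U + U) - 34) = 4 - (2*U - 34) = 4 - (-34 + 2*U) = 4 + (34 - 2*U) = 38 - 2*U)
u((((4 + 0)*(-4 + 1))*(-2))*1) - 1*46308 = (38 - 2*((4 + 0)*(-4 + 1))*(-2)) - 1*46308 = (38 - 2*(4*(-3))*(-2)) - 46308 = (38 - 2*(-12*(-2))) - 46308 = (38 - 48) - 46308 = -10 - 46308 = -46318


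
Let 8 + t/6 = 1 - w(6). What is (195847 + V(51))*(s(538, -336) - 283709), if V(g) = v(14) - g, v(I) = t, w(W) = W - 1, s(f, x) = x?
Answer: -55594423580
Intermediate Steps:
w(W) = -1 + W
t = -72 (t = -48 + 6*(1 - (-1 + 6)) = -48 + 6*(1 - 1*5) = -48 + 6*(1 - 5) = -48 + 6*(-4) = -48 - 24 = -72)
v(I) = -72
V(g) = -72 - g
(195847 + V(51))*(s(538, -336) - 283709) = (195847 + (-72 - 1*51))*(-336 - 283709) = (195847 + (-72 - 51))*(-284045) = (195847 - 123)*(-284045) = 195724*(-284045) = -55594423580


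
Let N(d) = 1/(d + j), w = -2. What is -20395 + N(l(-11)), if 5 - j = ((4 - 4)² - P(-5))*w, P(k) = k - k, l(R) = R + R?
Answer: -346716/17 ≈ -20395.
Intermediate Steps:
l(R) = 2*R
P(k) = 0
j = 5 (j = 5 - ((4 - 4)² - 1*0)*(-2) = 5 - (0² + 0)*(-2) = 5 - (0 + 0)*(-2) = 5 - 0*(-2) = 5 - 1*0 = 5 + 0 = 5)
N(d) = 1/(5 + d) (N(d) = 1/(d + 5) = 1/(5 + d))
-20395 + N(l(-11)) = -20395 + 1/(5 + 2*(-11)) = -20395 + 1/(5 - 22) = -20395 + 1/(-17) = -20395 - 1/17 = -346716/17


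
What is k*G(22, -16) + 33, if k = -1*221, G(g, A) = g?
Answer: -4829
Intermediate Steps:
k = -221
k*G(22, -16) + 33 = -221*22 + 33 = -4862 + 33 = -4829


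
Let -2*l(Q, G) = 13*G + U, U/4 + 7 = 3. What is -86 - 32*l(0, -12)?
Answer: -2838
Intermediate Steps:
U = -16 (U = -28 + 4*3 = -28 + 12 = -16)
l(Q, G) = 8 - 13*G/2 (l(Q, G) = -(13*G - 16)/2 = -(-16 + 13*G)/2 = 8 - 13*G/2)
-86 - 32*l(0, -12) = -86 - 32*(8 - 13/2*(-12)) = -86 - 32*(8 + 78) = -86 - 32*86 = -86 - 2752 = -2838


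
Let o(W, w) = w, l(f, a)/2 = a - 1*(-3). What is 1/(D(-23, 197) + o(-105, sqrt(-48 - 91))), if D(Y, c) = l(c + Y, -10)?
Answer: -14/335 - I*sqrt(139)/335 ≈ -0.041791 - 0.035194*I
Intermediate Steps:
l(f, a) = 6 + 2*a (l(f, a) = 2*(a - 1*(-3)) = 2*(a + 3) = 2*(3 + a) = 6 + 2*a)
D(Y, c) = -14 (D(Y, c) = 6 + 2*(-10) = 6 - 20 = -14)
1/(D(-23, 197) + o(-105, sqrt(-48 - 91))) = 1/(-14 + sqrt(-48 - 91)) = 1/(-14 + sqrt(-139)) = 1/(-14 + I*sqrt(139))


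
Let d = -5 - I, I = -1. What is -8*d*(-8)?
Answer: -256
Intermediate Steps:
d = -4 (d = -5 - 1*(-1) = -5 + 1 = -4)
-8*d*(-8) = -8*(-4)*(-8) = 32*(-8) = -256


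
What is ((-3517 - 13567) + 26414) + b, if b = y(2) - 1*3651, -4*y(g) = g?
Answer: 11357/2 ≈ 5678.5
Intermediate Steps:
y(g) = -g/4
b = -7303/2 (b = -¼*2 - 1*3651 = -½ - 3651 = -7303/2 ≈ -3651.5)
((-3517 - 13567) + 26414) + b = ((-3517 - 13567) + 26414) - 7303/2 = (-17084 + 26414) - 7303/2 = 9330 - 7303/2 = 11357/2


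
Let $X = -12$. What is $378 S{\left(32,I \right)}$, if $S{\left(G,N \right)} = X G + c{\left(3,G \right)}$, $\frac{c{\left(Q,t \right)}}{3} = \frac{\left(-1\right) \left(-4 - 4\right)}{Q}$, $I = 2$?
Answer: $-142128$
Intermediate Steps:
$c{\left(Q,t \right)} = \frac{24}{Q}$ ($c{\left(Q,t \right)} = 3 \frac{\left(-1\right) \left(-4 - 4\right)}{Q} = 3 \frac{\left(-1\right) \left(-8\right)}{Q} = 3 \frac{8}{Q} = \frac{24}{Q}$)
$S{\left(G,N \right)} = 8 - 12 G$ ($S{\left(G,N \right)} = - 12 G + \frac{24}{3} = - 12 G + 24 \cdot \frac{1}{3} = - 12 G + 8 = 8 - 12 G$)
$378 S{\left(32,I \right)} = 378 \left(8 - 384\right) = 378 \left(-376\right) = -142128$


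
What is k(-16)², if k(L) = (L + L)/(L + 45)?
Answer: 1024/841 ≈ 1.2176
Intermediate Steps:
k(L) = 2*L/(45 + L) (k(L) = (2*L)/(45 + L) = 2*L/(45 + L))
k(-16)² = (2*(-16)/(45 - 16))² = (2*(-16)/29)² = (2*(-16)*(1/29))² = (-32/29)² = 1024/841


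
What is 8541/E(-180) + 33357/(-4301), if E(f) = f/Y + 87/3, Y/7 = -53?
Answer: 13263733788/47048639 ≈ 281.92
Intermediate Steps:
Y = -371 (Y = 7*(-53) = -371)
E(f) = 29 - f/371 (E(f) = f/(-371) + 87/3 = f*(-1/371) + 87*(1/3) = -f/371 + 29 = 29 - f/371)
8541/E(-180) + 33357/(-4301) = 8541/(29 - 1/371*(-180)) + 33357/(-4301) = 8541/(29 + 180/371) + 33357*(-1/4301) = 8541/(10939/371) - 33357/4301 = 8541*(371/10939) - 33357/4301 = 3168711/10939 - 33357/4301 = 13263733788/47048639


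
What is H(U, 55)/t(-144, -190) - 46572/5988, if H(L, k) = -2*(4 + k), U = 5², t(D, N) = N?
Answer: -339254/47405 ≈ -7.1565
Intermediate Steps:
U = 25
H(L, k) = -8 - 2*k
H(U, 55)/t(-144, -190) - 46572/5988 = (-8 - 2*55)/(-190) - 46572/5988 = (-8 - 110)*(-1/190) - 46572*1/5988 = -118*(-1/190) - 3881/499 = 59/95 - 3881/499 = -339254/47405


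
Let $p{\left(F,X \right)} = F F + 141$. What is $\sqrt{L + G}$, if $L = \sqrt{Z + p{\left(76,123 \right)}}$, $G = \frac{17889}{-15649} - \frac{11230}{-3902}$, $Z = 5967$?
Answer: $\frac{\sqrt{1617167267147504 + 1864308224755202 \sqrt{2971}}}{30531199} \approx 10.524$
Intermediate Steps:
$p{\left(F,X \right)} = 141 + F^{2}$ ($p{\left(F,X \right)} = F^{2} + 141 = 141 + F^{2}$)
$G = \frac{52967696}{30531199}$ ($G = 17889 \left(- \frac{1}{15649}\right) - - \frac{5615}{1951} = - \frac{17889}{15649} + \frac{5615}{1951} = \frac{52967696}{30531199} \approx 1.7349$)
$L = 2 \sqrt{2971}$ ($L = \sqrt{5967 + \left(141 + 76^{2}\right)} = \sqrt{5967 + \left(141 + 5776\right)} = \sqrt{5967 + 5917} = \sqrt{11884} = 2 \sqrt{2971} \approx 109.01$)
$\sqrt{L + G} = \sqrt{2 \sqrt{2971} + \frac{52967696}{30531199}} = \sqrt{\frac{52967696}{30531199} + 2 \sqrt{2971}}$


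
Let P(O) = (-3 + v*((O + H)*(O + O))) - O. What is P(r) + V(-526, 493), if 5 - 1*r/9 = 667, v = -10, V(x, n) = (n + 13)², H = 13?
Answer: -708144209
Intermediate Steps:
V(x, n) = (13 + n)²
r = -5958 (r = 45 - 9*667 = 45 - 6003 = -5958)
P(O) = -3 - O - 20*O*(13 + O) (P(O) = (-3 - 10*(O + 13)*(O + O)) - O = (-3 - 10*(13 + O)*2*O) - O = (-3 - 20*O*(13 + O)) - O = -3 - O - 20*O*(13 + O))
P(r) + V(-526, 493) = (-3 - 261*(-5958) - 20*(-5958)²) + (13 + 493)² = (-3 + 1555038 - 20*35497764) + 506² = (-3 + 1555038 - 709955280) + 256036 = -708400245 + 256036 = -708144209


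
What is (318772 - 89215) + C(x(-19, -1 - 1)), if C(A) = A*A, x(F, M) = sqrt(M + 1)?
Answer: 229556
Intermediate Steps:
x(F, M) = sqrt(1 + M)
C(A) = A**2
(318772 - 89215) + C(x(-19, -1 - 1)) = (318772 - 89215) + (sqrt(1 + (-1 - 1)))**2 = 229557 + (sqrt(1 - 2))**2 = 229557 + (sqrt(-1))**2 = 229557 + I**2 = 229557 - 1 = 229556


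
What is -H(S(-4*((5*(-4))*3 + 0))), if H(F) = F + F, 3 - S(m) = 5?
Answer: 4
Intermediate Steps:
S(m) = -2 (S(m) = 3 - 1*5 = 3 - 5 = -2)
H(F) = 2*F
-H(S(-4*((5*(-4))*3 + 0))) = -2*(-2) = -1*(-4) = 4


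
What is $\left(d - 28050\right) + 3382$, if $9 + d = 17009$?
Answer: $-7668$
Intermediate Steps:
$d = 17000$ ($d = -9 + 17009 = 17000$)
$\left(d - 28050\right) + 3382 = \left(17000 - 28050\right) + 3382 = -11050 + 3382 = -7668$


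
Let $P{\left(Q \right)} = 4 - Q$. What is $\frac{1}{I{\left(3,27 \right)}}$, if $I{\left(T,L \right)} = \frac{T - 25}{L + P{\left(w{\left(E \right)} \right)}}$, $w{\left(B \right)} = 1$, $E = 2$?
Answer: $- \frac{15}{11} \approx -1.3636$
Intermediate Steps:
$I{\left(T,L \right)} = \frac{-25 + T}{3 + L}$ ($I{\left(T,L \right)} = \frac{T - 25}{L + \left(4 - 1\right)} = \frac{T - 25}{L + 3} = \frac{-25 + T}{3 + L}$)
$\frac{1}{I{\left(3,27 \right)}} = \frac{1}{\frac{1}{3 + 27} \left(-25 + 3\right)} = \frac{1}{\frac{1}{30} \left(-22\right)} = \frac{1}{- \frac{11}{15}} = - \frac{15}{11}$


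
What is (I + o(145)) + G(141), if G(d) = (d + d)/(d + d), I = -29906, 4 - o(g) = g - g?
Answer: -29901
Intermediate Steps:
o(g) = 4 (o(g) = 4 - (g - g) = 4 - 1*0 = 4 + 0 = 4)
G(d) = 1 (G(d) = (2*d)/((2*d)) = (2*d)*(1/(2*d)) = 1)
(I + o(145)) + G(141) = (-29906 + 4) + 1 = -29902 + 1 = -29901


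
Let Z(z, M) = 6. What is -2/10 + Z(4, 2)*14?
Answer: 419/5 ≈ 83.800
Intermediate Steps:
-2/10 + Z(4, 2)*14 = -2/10 + 6*14 = -2*⅒ + 84 = -⅕ + 84 = 419/5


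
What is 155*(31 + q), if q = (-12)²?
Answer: 27125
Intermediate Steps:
q = 144
155*(31 + q) = 155*(31 + 144) = 155*175 = 27125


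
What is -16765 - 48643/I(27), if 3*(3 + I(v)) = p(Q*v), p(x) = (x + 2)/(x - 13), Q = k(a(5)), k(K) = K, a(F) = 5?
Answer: 1692173/961 ≈ 1760.8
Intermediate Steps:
Q = 5
p(x) = (2 + x)/(-13 + x)
I(v) = -3 + (2 + 5*v)/(3*(-13 + 5*v)) (I(v) = -3 + ((2 + 5*v)/(-13 + 5*v))/3 = -3 + (2 + 5*v)/(3*(-13 + 5*v)))
-16765 - 48643/I(27) = -16765 - 48643*3*(-13 + 5*27)/(119 - 40*27) = -16765 - 48643*3*(-13 + 135)/(119 - 1080) = -16765 - 48643/((1/3)*(-961)/122) = -16765 - 48643/((1/3)*(1/122)*(-961)) = -16765 - 48643/(-961/366) = -16765 - 48643*(-366/961) = -16765 + 17803338/961 = 1692173/961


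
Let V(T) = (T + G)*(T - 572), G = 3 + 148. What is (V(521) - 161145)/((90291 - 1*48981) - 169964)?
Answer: 195417/128654 ≈ 1.5189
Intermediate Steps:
G = 151
V(T) = (-572 + T)*(151 + T) (V(T) = (T + 151)*(T - 572) = (151 + T)*(-572 + T) = (-572 + T)*(151 + T))
(V(521) - 161145)/((90291 - 1*48981) - 169964) = ((-86372 + 521² - 421*521) - 161145)/((90291 - 1*48981) - 169964) = ((-86372 + 271441 - 219341) - 161145)/((90291 - 48981) - 169964) = (-34272 - 161145)/(41310 - 169964) = -195417/(-128654) = -195417*(-1/128654) = 195417/128654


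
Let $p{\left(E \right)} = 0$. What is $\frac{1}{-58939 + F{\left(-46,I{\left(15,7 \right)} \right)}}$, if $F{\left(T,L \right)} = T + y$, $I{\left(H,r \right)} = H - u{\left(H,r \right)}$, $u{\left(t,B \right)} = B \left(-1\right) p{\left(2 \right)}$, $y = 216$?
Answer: $- \frac{1}{58769} \approx -1.7016 \cdot 10^{-5}$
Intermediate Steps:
$u{\left(t,B \right)} = 0$ ($u{\left(t,B \right)} = B \left(-1\right) 0 = - B 0 = 0$)
$I{\left(H,r \right)} = H$ ($I{\left(H,r \right)} = H - 0 = H + 0 = H$)
$F{\left(T,L \right)} = 216 + T$ ($F{\left(T,L \right)} = T + 216 = 216 + T$)
$\frac{1}{-58939 + F{\left(-46,I{\left(15,7 \right)} \right)}} = \frac{1}{-58939 + \left(216 - 46\right)} = \frac{1}{-58939 + 170} = \frac{1}{-58769} = - \frac{1}{58769}$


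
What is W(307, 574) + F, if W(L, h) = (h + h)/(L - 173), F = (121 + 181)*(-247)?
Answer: -4997224/67 ≈ -74585.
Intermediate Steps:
F = -74594 (F = 302*(-247) = -74594)
W(L, h) = 2*h/(-173 + L) (W(L, h) = (2*h)/(-173 + L) = 2*h/(-173 + L))
W(307, 574) + F = 2*574/(-173 + 307) - 74594 = 2*574/134 - 74594 = 2*574*(1/134) - 74594 = 574/67 - 74594 = -4997224/67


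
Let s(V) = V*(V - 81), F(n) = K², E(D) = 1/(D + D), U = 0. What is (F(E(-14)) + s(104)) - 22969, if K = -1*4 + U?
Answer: -20561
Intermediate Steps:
E(D) = 1/(2*D)
K = -4 (K = -1*4 + 0 = -4 + 0 = -4)
F(n) = 16 (F(n) = (-4)² = 16)
s(V) = V*(-81 + V)
(F(E(-14)) + s(104)) - 22969 = (16 + 104*(-81 + 104)) - 22969 = (16 + 104*23) - 22969 = (16 + 2392) - 22969 = 2408 - 22969 = -20561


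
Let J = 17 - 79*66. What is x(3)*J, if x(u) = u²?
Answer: -46773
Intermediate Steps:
J = -5197 (J = 17 - 5214 = -5197)
x(3)*J = 3²*(-5197) = 9*(-5197) = -46773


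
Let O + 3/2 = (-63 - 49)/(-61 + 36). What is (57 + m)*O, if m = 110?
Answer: 24883/50 ≈ 497.66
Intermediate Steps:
O = 149/50 (O = -3/2 + (-63 - 49)/(-61 + 36) = -3/2 - 112/(-25) = -3/2 - 112*(-1/25) = -3/2 + 112/25 = 149/50 ≈ 2.9800)
(57 + m)*O = (57 + 110)*(149/50) = 167*(149/50) = 24883/50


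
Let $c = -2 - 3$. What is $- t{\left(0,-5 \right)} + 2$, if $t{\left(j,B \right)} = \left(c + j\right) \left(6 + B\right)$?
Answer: $7$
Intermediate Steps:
$c = -5$ ($c = -2 - 3 = -5$)
$t{\left(j,B \right)} = \left(-5 + j\right) \left(6 + B\right)$
$- t{\left(0,-5 \right)} + 2 = - (-30 - -25 + 6 \cdot 0 - 0) + 2 = - (-30 + 25 + 0 + 0) + 2 = \left(-1\right) \left(-5\right) + 2 = 5 + 2 = 7$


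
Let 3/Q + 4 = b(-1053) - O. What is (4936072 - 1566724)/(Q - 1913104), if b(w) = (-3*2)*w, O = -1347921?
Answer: -4562888988780/2590792395437 ≈ -1.7612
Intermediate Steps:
b(w) = -6*w
Q = 3/1354235 (Q = 3/(-4 + (-6*(-1053) - 1*(-1347921))) = 3/(-4 + (6318 + 1347921)) = 3/(-4 + 1354239) = 3/1354235 ≈ 2.2153e-6)
(4936072 - 1566724)/(Q - 1913104) = (4936072 - 1566724)/(3/1354235 - 1913104) = 3369348/(-2590792395437/1354235) = 3369348*(-1354235/2590792395437) = -4562888988780/2590792395437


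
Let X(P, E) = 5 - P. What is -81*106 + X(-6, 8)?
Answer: -8575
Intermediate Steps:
-81*106 + X(-6, 8) = -81*106 + (5 - 1*(-6)) = -8586 + (5 + 6) = -8586 + 11 = -8575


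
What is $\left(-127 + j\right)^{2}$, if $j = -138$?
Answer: $70225$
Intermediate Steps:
$\left(-127 + j\right)^{2} = \left(-127 - 138\right)^{2} = \left(-265\right)^{2} = 70225$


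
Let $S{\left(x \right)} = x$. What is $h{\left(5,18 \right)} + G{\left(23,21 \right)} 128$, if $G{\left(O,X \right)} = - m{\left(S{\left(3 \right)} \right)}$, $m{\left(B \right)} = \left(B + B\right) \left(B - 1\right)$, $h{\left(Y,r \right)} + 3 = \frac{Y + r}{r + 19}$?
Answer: $- \frac{56920}{37} \approx -1538.4$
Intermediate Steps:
$h{\left(Y,r \right)} = -3 + \frac{Y + r}{19 + r}$ ($h{\left(Y,r \right)} = -3 + \frac{Y + r}{r + 19} = -3 + \frac{Y + r}{19 + r}$)
$m{\left(B \right)} = 2 B \left(-1 + B\right)$
$G{\left(O,X \right)} = -12$ ($G{\left(O,X \right)} = - 2 \cdot 3 \left(-1 + 3\right) = - 2 \cdot 3 \cdot 2 = \left(-1\right) 12 = -12$)
$h{\left(5,18 \right)} + G{\left(23,21 \right)} 128 = \frac{-57 + 5 - 36}{19 + 18} - 1536 = \frac{-57 + 5 - 36}{37} - 1536 = \frac{1}{37} \left(-88\right) - 1536 = - \frac{88}{37} - 1536 = - \frac{56920}{37}$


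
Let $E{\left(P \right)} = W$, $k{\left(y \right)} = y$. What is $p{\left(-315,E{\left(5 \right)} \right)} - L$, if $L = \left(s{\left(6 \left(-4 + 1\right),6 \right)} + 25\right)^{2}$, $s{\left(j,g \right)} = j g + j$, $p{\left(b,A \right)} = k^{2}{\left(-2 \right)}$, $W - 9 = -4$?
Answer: $-10197$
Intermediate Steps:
$W = 5$ ($W = 9 - 4 = 5$)
$E{\left(P \right)} = 5$
$p{\left(b,A \right)} = 4$ ($p{\left(b,A \right)} = \left(-2\right)^{2} = 4$)
$s{\left(j,g \right)} = j + g j$ ($s{\left(j,g \right)} = g j + j = j + g j$)
$L = 10201$ ($L = \left(6 \left(-4 + 1\right) \left(1 + 6\right) + 25\right)^{2} = \left(6 \left(-3\right) 7 + 25\right)^{2} = \left(\left(-18\right) 7 + 25\right)^{2} = \left(-126 + 25\right)^{2} = \left(-101\right)^{2} = 10201$)
$p{\left(-315,E{\left(5 \right)} \right)} - L = 4 - 10201 = -10197$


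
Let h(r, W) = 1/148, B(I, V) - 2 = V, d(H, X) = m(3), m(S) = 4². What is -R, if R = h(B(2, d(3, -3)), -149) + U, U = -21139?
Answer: 3128571/148 ≈ 21139.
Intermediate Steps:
m(S) = 16
d(H, X) = 16
B(I, V) = 2 + V
h(r, W) = 1/148
R = -3128571/148 (R = 1/148 - 21139 = -3128571/148 ≈ -21139.)
-R = -1*(-3128571/148) = 3128571/148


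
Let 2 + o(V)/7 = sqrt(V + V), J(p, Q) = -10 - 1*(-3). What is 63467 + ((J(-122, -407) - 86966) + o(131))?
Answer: -23520 + 7*sqrt(262) ≈ -23407.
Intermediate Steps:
J(p, Q) = -7 (J(p, Q) = -10 + 3 = -7)
o(V) = -14 + 7*sqrt(2)*sqrt(V) (o(V) = -14 + 7*sqrt(V + V) = -14 + 7*sqrt(2*V) = -14 + 7*(sqrt(2)*sqrt(V)) = -14 + 7*sqrt(2)*sqrt(V))
63467 + ((J(-122, -407) - 86966) + o(131)) = 63467 + ((-7 - 86966) + (-14 + 7*sqrt(2)*sqrt(131))) = 63467 + (-86973 + (-14 + 7*sqrt(262))) = 63467 + (-86987 + 7*sqrt(262)) = -23520 + 7*sqrt(262)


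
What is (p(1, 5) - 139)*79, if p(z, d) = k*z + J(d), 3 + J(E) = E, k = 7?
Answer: -10270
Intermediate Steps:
J(E) = -3 + E
p(z, d) = -3 + d + 7*z (p(z, d) = 7*z + (-3 + d) = -3 + d + 7*z)
(p(1, 5) - 139)*79 = ((-3 + 5 + 7*1) - 139)*79 = ((-3 + 5 + 7) - 139)*79 = (9 - 139)*79 = -130*79 = -10270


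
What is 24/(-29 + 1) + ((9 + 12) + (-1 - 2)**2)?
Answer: 204/7 ≈ 29.143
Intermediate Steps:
24/(-29 + 1) + ((9 + 12) + (-1 - 2)**2) = 24/(-28) + (21 + (-3)**2) = -1/28*24 + (21 + 9) = -6/7 + 30 = 204/7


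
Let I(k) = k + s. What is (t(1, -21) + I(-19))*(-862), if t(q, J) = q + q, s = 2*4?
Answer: 7758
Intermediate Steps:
s = 8
t(q, J) = 2*q
I(k) = 8 + k (I(k) = k + 8 = 8 + k)
(t(1, -21) + I(-19))*(-862) = (2*1 + (8 - 19))*(-862) = (2 - 11)*(-862) = -9*(-862) = 7758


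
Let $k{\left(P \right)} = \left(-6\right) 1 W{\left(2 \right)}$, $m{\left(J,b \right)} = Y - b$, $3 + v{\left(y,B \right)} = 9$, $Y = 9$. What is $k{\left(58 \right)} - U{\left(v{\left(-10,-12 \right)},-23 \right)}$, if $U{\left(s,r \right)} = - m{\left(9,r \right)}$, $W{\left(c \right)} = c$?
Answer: $20$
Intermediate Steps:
$v{\left(y,B \right)} = 6$ ($v{\left(y,B \right)} = -3 + 9 = 6$)
$m{\left(J,b \right)} = 9 - b$
$k{\left(P \right)} = -12$ ($k{\left(P \right)} = \left(-6\right) 1 \cdot 2 = \left(-6\right) 2 = -12$)
$U{\left(s,r \right)} = -9 + r$ ($U{\left(s,r \right)} = - (9 - r) = -9 + r$)
$k{\left(58 \right)} - U{\left(v{\left(-10,-12 \right)},-23 \right)} = -12 - \left(-9 - 23\right) = -12 - -32 = -12 + 32 = 20$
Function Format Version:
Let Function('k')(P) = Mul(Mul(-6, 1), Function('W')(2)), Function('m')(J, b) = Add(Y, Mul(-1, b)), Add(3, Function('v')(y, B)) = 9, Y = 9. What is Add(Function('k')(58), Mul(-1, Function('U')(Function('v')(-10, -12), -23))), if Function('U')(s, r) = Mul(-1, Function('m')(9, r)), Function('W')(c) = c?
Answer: 20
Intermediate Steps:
Function('v')(y, B) = 6 (Function('v')(y, B) = Add(-3, 9) = 6)
Function('m')(J, b) = Add(9, Mul(-1, b))
Function('k')(P) = -12 (Function('k')(P) = Mul(Mul(-6, 1), 2) = Mul(-6, 2) = -12)
Function('U')(s, r) = Add(-9, r) (Function('U')(s, r) = Mul(-1, Add(9, Mul(-1, r))) = Add(-9, r))
Add(Function('k')(58), Mul(-1, Function('U')(Function('v')(-10, -12), -23))) = Add(-12, Mul(-1, Add(-9, -23))) = Add(-12, Mul(-1, -32)) = Add(-12, 32) = 20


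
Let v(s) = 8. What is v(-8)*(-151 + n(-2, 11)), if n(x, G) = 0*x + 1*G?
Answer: -1120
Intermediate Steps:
n(x, G) = G (n(x, G) = 0 + G = G)
v(-8)*(-151 + n(-2, 11)) = 8*(-151 + 11) = 8*(-140) = -1120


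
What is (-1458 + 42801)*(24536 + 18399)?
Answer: 1775061705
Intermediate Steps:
(-1458 + 42801)*(24536 + 18399) = 41343*42935 = 1775061705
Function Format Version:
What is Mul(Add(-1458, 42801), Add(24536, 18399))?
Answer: 1775061705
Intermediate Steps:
Mul(Add(-1458, 42801), Add(24536, 18399)) = Mul(41343, 42935) = 1775061705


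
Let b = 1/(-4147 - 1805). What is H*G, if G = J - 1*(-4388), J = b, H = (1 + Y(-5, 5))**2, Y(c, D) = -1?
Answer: 0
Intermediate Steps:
b = -1/5952 (b = 1/(-5952) = -1/5952 ≈ -0.00016801)
H = 0 (H = (1 - 1)**2 = 0**2 = 0)
J = -1/5952 ≈ -0.00016801
G = 26117375/5952 (G = -1/5952 - 1*(-4388) = -1/5952 + 4388 = 26117375/5952 ≈ 4388.0)
H*G = 0*(26117375/5952) = 0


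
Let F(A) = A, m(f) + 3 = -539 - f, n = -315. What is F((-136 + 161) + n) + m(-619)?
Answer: -213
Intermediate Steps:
m(f) = -542 - f (m(f) = -3 + (-539 - f) = -542 - f)
F((-136 + 161) + n) + m(-619) = ((-136 + 161) - 315) + (-542 - 1*(-619)) = (25 - 315) + (-542 + 619) = -290 + 77 = -213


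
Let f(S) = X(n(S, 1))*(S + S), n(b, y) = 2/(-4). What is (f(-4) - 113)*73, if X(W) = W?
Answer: -7957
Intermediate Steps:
n(b, y) = -1/2 (n(b, y) = 2*(-1/4) = -1/2)
f(S) = -S (f(S) = -(S + S)/2 = -S)
(f(-4) - 113)*73 = (-1*(-4) - 113)*73 = (4 - 113)*73 = -109*73 = -7957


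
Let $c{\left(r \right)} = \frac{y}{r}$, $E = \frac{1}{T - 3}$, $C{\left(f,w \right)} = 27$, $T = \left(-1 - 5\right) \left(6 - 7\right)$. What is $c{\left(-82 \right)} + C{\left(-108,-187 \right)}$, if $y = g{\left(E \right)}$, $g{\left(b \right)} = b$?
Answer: $\frac{6641}{246} \approx 26.996$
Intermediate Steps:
$T = 6$ ($T = \left(-6\right) \left(-1\right) = 6$)
$E = \frac{1}{3}$ ($E = \frac{1}{6 - 3} = \frac{1}{3} \approx 0.33333$)
$y = \frac{1}{3} \approx 0.33333$
$c{\left(r \right)} = \frac{1}{3 r}$
$c{\left(-82 \right)} + C{\left(-108,-187 \right)} = \frac{1}{3 \left(-82\right)} + 27 = \frac{1}{3} \left(- \frac{1}{82}\right) + 27 = - \frac{1}{246} + 27 = \frac{6641}{246}$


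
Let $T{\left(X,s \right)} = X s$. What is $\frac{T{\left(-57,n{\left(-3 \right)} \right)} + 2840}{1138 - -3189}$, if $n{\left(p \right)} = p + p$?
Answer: $\frac{3182}{4327} \approx 0.73538$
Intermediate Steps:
$n{\left(p \right)} = 2 p$
$\frac{T{\left(-57,n{\left(-3 \right)} \right)} + 2840}{1138 - -3189} = \frac{- 57 \cdot 2 \left(-3\right) + 2840}{1138 - -3189} = \frac{\left(-57\right) \left(-6\right) + 2840}{1138 + 3189} = \frac{342 + 2840}{4327} = 3182 \cdot \frac{1}{4327} = \frac{3182}{4327}$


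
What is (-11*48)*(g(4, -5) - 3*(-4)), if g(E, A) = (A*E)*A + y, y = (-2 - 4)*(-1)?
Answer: -62304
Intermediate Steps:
y = 6 (y = -6*(-1) = 6)
g(E, A) = 6 + E*A² (g(E, A) = (A*E)*A + 6 = E*A² + 6 = 6 + E*A²)
(-11*48)*(g(4, -5) - 3*(-4)) = (-11*48)*((6 + 4*(-5)²) - 3*(-4)) = -528*((6 + 4*25) + 12) = -528*((6 + 100) + 12) = -528*(106 + 12) = -528*118 = -62304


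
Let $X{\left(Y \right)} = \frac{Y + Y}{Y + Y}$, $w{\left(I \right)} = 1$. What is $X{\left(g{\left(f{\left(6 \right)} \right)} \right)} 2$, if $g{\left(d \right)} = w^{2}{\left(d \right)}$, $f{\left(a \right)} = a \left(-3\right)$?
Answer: $2$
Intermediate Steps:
$f{\left(a \right)} = - 3 a$
$g{\left(d \right)} = 1$ ($g{\left(d \right)} = 1^{2} = 1$)
$X{\left(Y \right)} = 1$ ($X{\left(Y \right)} = \frac{2 Y}{2 Y} = 2 Y \frac{1}{2 Y} = 1$)
$X{\left(g{\left(f{\left(6 \right)} \right)} \right)} 2 = 1 \cdot 2 = 2$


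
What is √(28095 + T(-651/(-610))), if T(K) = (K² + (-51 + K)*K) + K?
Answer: 3*√1159460178/610 ≈ 167.46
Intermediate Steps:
T(K) = K + K² + K*(-51 + K) (T(K) = (K² + K*(-51 + K)) + K = K + K² + K*(-51 + K))
√(28095 + T(-651/(-610))) = √(28095 + 2*(-651/(-610))*(-25 - 651/(-610))) = √(28095 + 2*(-651*(-1/610))*(-25 - 651*(-1/610))) = √(28095 + 2*(651/610)*(-25 + 651/610)) = √(28095 + 2*(651/610)*(-14599/610)) = √(28095 - 9503949/186050) = √(5217570801/186050) = 3*√1159460178/610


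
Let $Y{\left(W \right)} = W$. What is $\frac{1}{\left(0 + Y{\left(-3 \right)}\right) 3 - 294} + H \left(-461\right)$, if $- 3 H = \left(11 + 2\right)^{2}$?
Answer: $\frac{2622936}{101} \approx 25970.0$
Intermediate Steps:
$H = - \frac{169}{3}$ ($H = - \frac{\left(11 + 2\right)^{2}}{3} = - \frac{13^{2}}{3} = \left(- \frac{1}{3}\right) 169 = - \frac{169}{3} \approx -56.333$)
$\frac{1}{\left(0 + Y{\left(-3 \right)}\right) 3 - 294} + H \left(-461\right) = \frac{1}{\left(0 - 3\right) 3 - 294} - - \frac{77909}{3} = \frac{1}{\left(-3\right) 3 - 294} + \frac{77909}{3} = \frac{1}{-9 - 294} + \frac{77909}{3} = \frac{1}{-303} + \frac{77909}{3} = - \frac{1}{303} + \frac{77909}{3} = \frac{2622936}{101}$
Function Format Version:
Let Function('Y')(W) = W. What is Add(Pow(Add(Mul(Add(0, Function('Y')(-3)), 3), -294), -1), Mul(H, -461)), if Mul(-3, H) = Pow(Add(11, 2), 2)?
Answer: Rational(2622936, 101) ≈ 25970.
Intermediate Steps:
H = Rational(-169, 3) (H = Mul(Rational(-1, 3), Pow(Add(11, 2), 2)) = Mul(Rational(-1, 3), Pow(13, 2)) = Mul(Rational(-1, 3), 169) = Rational(-169, 3) ≈ -56.333)
Add(Pow(Add(Mul(Add(0, Function('Y')(-3)), 3), -294), -1), Mul(H, -461)) = Add(Pow(Add(Mul(Add(0, -3), 3), -294), -1), Mul(Rational(-169, 3), -461)) = Add(Pow(Add(Mul(-3, 3), -294), -1), Rational(77909, 3)) = Add(Pow(Add(-9, -294), -1), Rational(77909, 3)) = Add(Pow(-303, -1), Rational(77909, 3)) = Add(Rational(-1, 303), Rational(77909, 3)) = Rational(2622936, 101)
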